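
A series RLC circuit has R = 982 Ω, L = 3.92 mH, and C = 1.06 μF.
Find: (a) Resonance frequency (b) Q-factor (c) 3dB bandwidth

Step 1 — Resonance: ω₀ = 1/√(LC) = 1/√(0.00392·1.06e-06) = 1.551e+04 rad/s.
Step 2 — f₀ = ω₀/(2π) = 2469 Hz.
Step 3 — Series Q: Q = ω₀L/R = 1.551e+04·0.00392/982 = 0.06193.
Step 4 — Bandwidth: Δω = ω₀/Q = 2.505e+05 rad/s; BW = Δω/(2π) = 3.987e+04 Hz.

(a) f₀ = 2469 Hz  (b) Q = 0.06193  (c) BW = 3.987e+04 Hz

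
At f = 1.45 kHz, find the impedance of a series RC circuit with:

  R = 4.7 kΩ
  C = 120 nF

Step 1 — Angular frequency: ω = 2π·f = 2π·1450 = 9111 rad/s.
Step 2 — Component impedances:
  R: Z = R = 4700 Ω
  C: Z = 1/(jωC) = -j/(ω·C) = 0 - j914.7 Ω
Step 3 — Series combination: Z_total = R + C = 4700 - j914.7 Ω = 4788∠-11.0° Ω.

Z = 4700 - j914.7 Ω = 4788∠-11.0° Ω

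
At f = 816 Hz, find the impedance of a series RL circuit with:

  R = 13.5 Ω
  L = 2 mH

Step 1 — Angular frequency: ω = 2π·f = 2π·816 = 5127 rad/s.
Step 2 — Component impedances:
  R: Z = R = 13.5 Ω
  L: Z = jωL = j·5127·0.002 = 0 + j10.25 Ω
Step 3 — Series combination: Z_total = R + L = 13.5 + j10.25 Ω = 16.95∠37.2° Ω.

Z = 13.5 + j10.25 Ω = 16.95∠37.2° Ω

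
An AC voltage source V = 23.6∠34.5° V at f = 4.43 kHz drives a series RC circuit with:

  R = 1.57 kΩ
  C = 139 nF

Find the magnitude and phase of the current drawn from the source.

Step 1 — Angular frequency: ω = 2π·f = 2π·4430 = 2.783e+04 rad/s.
Step 2 — Component impedances:
  R: Z = R = 1570 Ω
  C: Z = 1/(jωC) = -j/(ω·C) = 0 - j258.5 Ω
Step 3 — Series combination: Z_total = R + C = 1570 - j258.5 Ω = 1591∠-9.3° Ω.
Step 4 — Source phasor: V = 23.6∠34.5° V = 19.45 + j13.37 V.
Step 5 — Ohm's law: I = V / Z_total = (19.45 + j13.37) / (1570 - j258.5) = 0.0107 + j0.01028 A.
Step 6 — Convert to polar: |I| = 0.01483 A, ∠I = 43.8°.

I = 0.01483∠43.8° A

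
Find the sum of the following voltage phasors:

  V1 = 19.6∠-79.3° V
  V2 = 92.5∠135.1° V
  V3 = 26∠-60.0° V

Step 1 — Convert each phasor to rectangular form:
  V1 = 19.6·(cos(-79.3°) + j·sin(-79.3°)) = 3.639 - j19.26 V
  V2 = 92.5·(cos(135.1°) + j·sin(135.1°)) = -65.52 + j65.29 V
  V3 = 26·(cos(-60.0°) + j·sin(-60.0°)) = 13 - j22.52 V
Step 2 — Sum components: V_total = -48.88 + j23.52 V.
Step 3 — Convert to polar: |V_total| = 54.25 V, ∠V_total = 154.3°.

V_total = 54.25∠154.3° V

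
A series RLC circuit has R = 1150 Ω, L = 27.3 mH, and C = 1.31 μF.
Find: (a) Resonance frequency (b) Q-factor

Step 1 — Resonance condition Im(Z)=0 gives ω₀ = 1/√(LC).
Step 2 — ω₀ = 1/√(0.0273·1.31e-06) = 5288 rad/s.
Step 3 — f₀ = ω₀/(2π) = 841.6 Hz.
Step 4 — Series Q: Q = ω₀L/R = 5288·0.0273/1150 = 0.1255.

(a) f₀ = 841.6 Hz  (b) Q = 0.1255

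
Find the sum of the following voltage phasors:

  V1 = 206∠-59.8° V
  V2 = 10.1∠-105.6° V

Step 1 — Convert each phasor to rectangular form:
  V1 = 206·(cos(-59.8°) + j·sin(-59.8°)) = 103.6 - j178 V
  V2 = 10.1·(cos(-105.6°) + j·sin(-105.6°)) = -2.716 - j9.728 V
Step 2 — Sum components: V_total = 100.9 - j187.8 V.
Step 3 — Convert to polar: |V_total| = 213.2 V, ∠V_total = -61.7°.

V_total = 213.2∠-61.7° V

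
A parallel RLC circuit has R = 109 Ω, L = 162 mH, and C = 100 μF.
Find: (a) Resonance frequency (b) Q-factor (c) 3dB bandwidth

Step 1 — Resonance: ω₀ = 1/√(LC) = 1/√(0.162·0.0001) = 248.5 rad/s.
Step 2 — f₀ = ω₀/(2π) = 39.54 Hz.
Step 3 — Parallel Q: Q = R/(ω₀L) = 109/(248.5·0.162) = 2.708.
Step 4 — Bandwidth: Δω = ω₀/Q = 91.74 rad/s; BW = Δω/(2π) = 14.6 Hz.

(a) f₀ = 39.54 Hz  (b) Q = 2.708  (c) BW = 14.6 Hz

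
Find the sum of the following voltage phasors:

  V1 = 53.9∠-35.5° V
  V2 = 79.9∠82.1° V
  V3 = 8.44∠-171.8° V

Step 1 — Convert each phasor to rectangular form:
  V1 = 53.9·(cos(-35.5°) + j·sin(-35.5°)) = 43.88 - j31.3 V
  V2 = 79.9·(cos(82.1°) + j·sin(82.1°)) = 10.98 + j79.14 V
  V3 = 8.44·(cos(-171.8°) + j·sin(-171.8°)) = -8.354 - j1.204 V
Step 2 — Sum components: V_total = 46.51 + j46.64 V.
Step 3 — Convert to polar: |V_total| = 65.86 V, ∠V_total = 45.1°.

V_total = 65.86∠45.1° V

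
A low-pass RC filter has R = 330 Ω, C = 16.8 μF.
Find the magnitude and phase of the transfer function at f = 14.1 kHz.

Step 1 — Angular frequency: ω = 2π·1.41e+04 = 8.859e+04 rad/s.
Step 2 — Transfer function: H(jω) = 1/(1 + jωRC).
Step 3 — Denominator: 1 + jωRC = 1 + j·8.859e+04·330·1.68e-05 = 1 + j491.2.
Step 4 — H = 4.145e-06 - j0.002036.
Step 5 — Magnitude: |H| = 0.002036 (-53.8 dB); phase: φ = -89.9°.

|H| = 0.002036 (-53.8 dB), φ = -89.9°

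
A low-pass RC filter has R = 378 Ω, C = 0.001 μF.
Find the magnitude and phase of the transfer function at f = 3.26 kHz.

Step 1 — Angular frequency: ω = 2π·3260 = 2.048e+04 rad/s.
Step 2 — Transfer function: H(jω) = 1/(1 + jωRC).
Step 3 — Denominator: 1 + jωRC = 1 + j·2.048e+04·378·1e-09 = 1 + j0.007743.
Step 4 — H = 0.9999 - j0.007742.
Step 5 — Magnitude: |H| = 1 (-0.0 dB); phase: φ = -0.4°.

|H| = 1 (-0.0 dB), φ = -0.4°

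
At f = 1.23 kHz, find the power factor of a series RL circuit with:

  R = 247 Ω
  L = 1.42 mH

Step 1 — Angular frequency: ω = 2π·f = 2π·1230 = 7728 rad/s.
Step 2 — Component impedances:
  R: Z = R = 247 Ω
  L: Z = jωL = j·7728·0.00142 = 0 + j10.97 Ω
Step 3 — Series combination: Z_total = R + L = 247 + j10.97 Ω = 247.2∠2.5° Ω.
Step 4 — Power factor: PF = cos(φ) = Re(Z)/|Z| = 247/247.24 = 0.999.
Step 5 — Type: Im(Z) = 10.97 ⇒ lagging (phase φ = 2.5°).

PF = 0.999 (lagging, φ = 2.5°)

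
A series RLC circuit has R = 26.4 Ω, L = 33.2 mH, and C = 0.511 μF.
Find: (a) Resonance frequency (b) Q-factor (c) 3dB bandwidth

Step 1 — Resonance condition Im(Z)=0 gives ω₀ = 1/√(LC).
Step 2 — ω₀ = 1/√(0.0332·5.11e-07) = 7678 rad/s.
Step 3 — f₀ = ω₀/(2π) = 1222 Hz.
Step 4 — Series Q: Q = ω₀L/R = 7678·0.0332/26.4 = 9.655.
Step 5 — 3dB bandwidth: Δω = ω₀/Q = 795.2 rad/s; BW = Δω/(2π) = 126.6 Hz.

(a) f₀ = 1222 Hz  (b) Q = 9.655  (c) BW = 126.6 Hz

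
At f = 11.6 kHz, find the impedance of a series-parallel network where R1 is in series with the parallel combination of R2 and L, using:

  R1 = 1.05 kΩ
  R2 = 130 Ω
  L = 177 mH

Step 1 — Angular frequency: ω = 2π·f = 2π·1.16e+04 = 7.288e+04 rad/s.
Step 2 — Component impedances:
  R1: Z = R = 1050 Ω
  R2: Z = R = 130 Ω
  L: Z = jωL = j·7.288e+04·0.177 = 0 + j1.29e+04 Ω
Step 3 — Parallel branch: R2 || L = 1/(1/R2 + 1/L) = 130 + j1.31 Ω.
Step 4 — Series with R1: Z_total = R1 + (R2 || L) = 1180 + j1.31 Ω = 1180∠0.1° Ω.

Z = 1180 + j1.31 Ω = 1180∠0.1° Ω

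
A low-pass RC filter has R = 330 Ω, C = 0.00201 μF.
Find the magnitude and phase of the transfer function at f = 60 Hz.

Step 1 — Angular frequency: ω = 2π·60 = 377 rad/s.
Step 2 — Transfer function: H(jω) = 1/(1 + jωRC).
Step 3 — Denominator: 1 + jωRC = 1 + j·377·330·2.01e-09 = 1 + j0.0002501.
Step 4 — H = 1 - j0.0002501.
Step 5 — Magnitude: |H| = 1 (-0.0 dB); phase: φ = -0.0°.

|H| = 1 (-0.0 dB), φ = -0.0°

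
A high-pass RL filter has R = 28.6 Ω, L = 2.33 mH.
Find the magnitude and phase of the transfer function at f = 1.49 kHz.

Step 1 — Angular frequency: ω = 2π·1490 = 9362 rad/s.
Step 2 — Transfer function: H(jω) = jωL/(R + jωL).
Step 3 — Numerator jωL = j·21.81; denominator R + jωL = 28.6 + j21.81.
Step 4 — H = 0.3678 + j0.4822.
Step 5 — Magnitude: |H| = 0.6064 (-4.3 dB); phase: φ = 52.7°.

|H| = 0.6064 (-4.3 dB), φ = 52.7°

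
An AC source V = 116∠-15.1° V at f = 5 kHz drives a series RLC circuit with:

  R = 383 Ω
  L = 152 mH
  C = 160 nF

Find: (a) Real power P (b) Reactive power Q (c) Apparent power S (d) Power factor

Step 1 — Angular frequency: ω = 2π·f = 2π·5000 = 3.142e+04 rad/s.
Step 2 — Component impedances:
  R: Z = R = 383 Ω
  L: Z = jωL = j·3.142e+04·0.152 = 0 + j4775 Ω
  C: Z = 1/(jωC) = -j/(ω·C) = 0 - j198.9 Ω
Step 3 — Series combination: Z_total = R + L + C = 383 + j4576 Ω = 4592∠85.2° Ω.
Step 4 — Source phasor: V = 116∠-15.1° V = 112 - j30.22 V.
Step 5 — Current: I = V / Z = -0.004523 - j0.02485 A = 0.02526∠-100.3° A.
Step 6 — Complex power: S = V·I* = 0.2444 + j2.92 VA.
Step 7 — Real power: P = Re(S) = 0.2444 W.
Step 8 — Reactive power: Q = Im(S) = 2.92 VAR.
Step 9 — Apparent power: |S| = 2.93 VA.
Step 10 — Power factor: PF = P/|S| = 0.0834 (lagging).

(a) P = 0.2444 W  (b) Q = 2.92 VAR  (c) S = 2.93 VA  (d) PF = 0.0834 (lagging)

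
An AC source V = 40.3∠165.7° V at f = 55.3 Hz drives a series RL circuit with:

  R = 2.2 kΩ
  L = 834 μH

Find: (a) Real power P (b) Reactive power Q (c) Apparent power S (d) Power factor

Step 1 — Angular frequency: ω = 2π·f = 2π·55.3 = 347.5 rad/s.
Step 2 — Component impedances:
  R: Z = R = 2200 Ω
  L: Z = jωL = j·347.5·0.000834 = 0 + j0.2898 Ω
Step 3 — Series combination: Z_total = R + L = 2200 + j0.2898 Ω = 2200∠0.0° Ω.
Step 4 — Source phasor: V = 40.3∠165.7° V = -39.05 + j9.954 V.
Step 5 — Current: I = V / Z = -0.01775 + j0.004527 A = 0.01832∠165.7° A.
Step 6 — Complex power: S = V·I* = 0.7382 + j9.724e-05 VA.
Step 7 — Real power: P = Re(S) = 0.7382 W.
Step 8 — Reactive power: Q = Im(S) = 9.724e-05 VAR.
Step 9 — Apparent power: |S| = 0.7382 VA.
Step 10 — Power factor: PF = P/|S| = 1 (lagging).

(a) P = 0.7382 W  (b) Q = 9.724e-05 VAR  (c) S = 0.7382 VA  (d) PF = 1 (lagging)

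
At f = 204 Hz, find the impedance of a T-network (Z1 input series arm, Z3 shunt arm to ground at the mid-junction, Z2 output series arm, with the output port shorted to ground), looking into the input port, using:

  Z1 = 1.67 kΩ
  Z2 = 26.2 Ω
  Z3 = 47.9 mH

Step 1 — Angular frequency: ω = 2π·f = 2π·204 = 1282 rad/s.
Step 2 — Component impedances:
  Z1: Z = R = 1670 Ω
  Z2: Z = R = 26.2 Ω
  Z3: Z = jωL = j·1282·0.0479 = 0 + j61.4 Ω
Step 3 — With the output port shorted to ground, the output series arm Z2 runs from the junction to ground; the shunt arm Z3 also runs from the junction to ground. They appear in parallel: Z3 || Z2 = 22.16 + j9.458 Ω.
Step 4 — Series with input arm Z1: Z_in = Z1 + (Z3 || Z2) = 1692 + j9.458 Ω = 1692∠0.3° Ω.

Z = 1692 + j9.458 Ω = 1692∠0.3° Ω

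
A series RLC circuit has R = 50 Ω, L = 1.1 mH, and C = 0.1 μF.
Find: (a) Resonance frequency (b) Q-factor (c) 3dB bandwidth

Step 1 — Resonance condition Im(Z)=0 gives ω₀ = 1/√(LC).
Step 2 — ω₀ = 1/√(0.0011·1e-07) = 9.535e+04 rad/s.
Step 3 — f₀ = ω₀/(2π) = 1.517e+04 Hz.
Step 4 — Series Q: Q = ω₀L/R = 9.535e+04·0.0011/50 = 2.098.
Step 5 — 3dB bandwidth: Δω = ω₀/Q = 4.545e+04 rad/s; BW = Δω/(2π) = 7234 Hz.

(a) f₀ = 1.517e+04 Hz  (b) Q = 2.098  (c) BW = 7234 Hz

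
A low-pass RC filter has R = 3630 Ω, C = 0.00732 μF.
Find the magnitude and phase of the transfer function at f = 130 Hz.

Step 1 — Angular frequency: ω = 2π·130 = 816.8 rad/s.
Step 2 — Transfer function: H(jω) = 1/(1 + jωRC).
Step 3 — Denominator: 1 + jωRC = 1 + j·816.8·3630·7.32e-09 = 1 + j0.0217.
Step 4 — H = 0.9995 - j0.02169.
Step 5 — Magnitude: |H| = 0.9998 (-0.0 dB); phase: φ = -1.2°.

|H| = 0.9998 (-0.0 dB), φ = -1.2°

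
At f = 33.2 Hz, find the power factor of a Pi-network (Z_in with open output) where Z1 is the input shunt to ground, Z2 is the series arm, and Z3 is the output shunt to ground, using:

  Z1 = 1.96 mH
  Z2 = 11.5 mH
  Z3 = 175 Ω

Step 1 — Angular frequency: ω = 2π·f = 2π·33.2 = 208.6 rad/s.
Step 2 — Component impedances:
  Z1: Z = jωL = j·208.6·0.00196 = 0 + j0.4089 Ω
  Z2: Z = jωL = j·208.6·0.0115 = 0 + j2.399 Ω
  Z3: Z = R = 175 Ω
Step 3 — With open output, the series arm Z2 and the output shunt Z3 appear in series to ground: Z2 + Z3 = 175 + j2.399 Ω.
Step 4 — Parallel with input shunt Z1: Z_in = Z1 || (Z2 + Z3) = 0.000955 + j0.4088 Ω = 0.4088∠89.9° Ω.
Step 5 — Power factor: PF = cos(φ) = Re(Z)/|Z| = 0.000955/0.4088 = 0.002336.
Step 6 — Type: Im(Z) = 0.4088 ⇒ lagging (phase φ = 89.9°).

PF = 0.002336 (lagging, φ = 89.9°)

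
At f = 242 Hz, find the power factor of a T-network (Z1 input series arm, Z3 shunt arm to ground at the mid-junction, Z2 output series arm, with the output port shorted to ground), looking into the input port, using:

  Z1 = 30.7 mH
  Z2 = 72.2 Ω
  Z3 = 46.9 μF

Step 1 — Angular frequency: ω = 2π·f = 2π·242 = 1521 rad/s.
Step 2 — Component impedances:
  Z1: Z = jωL = j·1521·0.0307 = 0 + j46.68 Ω
  Z2: Z = R = 72.2 Ω
  Z3: Z = 1/(jωC) = -j/(ω·C) = 0 - j14.02 Ω
Step 3 — With the output port shorted to ground, the output series arm Z2 runs from the junction to ground; the shunt arm Z3 also runs from the junction to ground. They appear in parallel: Z3 || Z2 = 2.624 - j13.51 Ω.
Step 4 — Series with input arm Z1: Z_in = Z1 + (Z3 || Z2) = 2.624 + j33.17 Ω = 33.27∠85.5° Ω.
Step 5 — Power factor: PF = cos(φ) = Re(Z)/|Z| = 2.6245/33.271 = 0.07888.
Step 6 — Type: Im(Z) = 33.17 ⇒ lagging (phase φ = 85.5°).

PF = 0.07888 (lagging, φ = 85.5°)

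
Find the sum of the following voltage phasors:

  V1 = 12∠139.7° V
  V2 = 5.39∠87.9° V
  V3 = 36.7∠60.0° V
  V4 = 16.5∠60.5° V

Step 1 — Convert each phasor to rectangular form:
  V1 = 12·(cos(139.7°) + j·sin(139.7°)) = -9.152 + j7.761 V
  V2 = 5.39·(cos(87.9°) + j·sin(87.9°)) = 0.1975 + j5.386 V
  V3 = 36.7·(cos(60.0°) + j·sin(60.0°)) = 18.35 + j31.78 V
  V4 = 16.5·(cos(60.5°) + j·sin(60.5°)) = 8.125 + j14.36 V
Step 2 — Sum components: V_total = 17.52 + j59.29 V.
Step 3 — Convert to polar: |V_total| = 61.83 V, ∠V_total = 73.5°.

V_total = 61.83∠73.5° V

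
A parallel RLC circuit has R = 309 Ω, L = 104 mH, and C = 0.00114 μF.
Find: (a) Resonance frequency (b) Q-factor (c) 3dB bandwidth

Step 1 — Resonance: ω₀ = 1/√(LC) = 1/√(0.104·1.14e-09) = 9.184e+04 rad/s.
Step 2 — f₀ = ω₀/(2π) = 1.462e+04 Hz.
Step 3 — Parallel Q: Q = R/(ω₀L) = 309/(9.184e+04·0.104) = 0.03235.
Step 4 — Bandwidth: Δω = ω₀/Q = 2.839e+06 rad/s; BW = Δω/(2π) = 4.518e+05 Hz.

(a) f₀ = 1.462e+04 Hz  (b) Q = 0.03235  (c) BW = 4.518e+05 Hz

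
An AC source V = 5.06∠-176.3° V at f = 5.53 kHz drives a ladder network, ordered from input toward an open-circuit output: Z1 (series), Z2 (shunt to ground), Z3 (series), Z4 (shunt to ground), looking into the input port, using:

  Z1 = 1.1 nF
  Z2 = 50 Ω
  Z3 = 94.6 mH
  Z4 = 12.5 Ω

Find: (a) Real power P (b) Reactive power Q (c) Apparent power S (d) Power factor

Step 1 — Angular frequency: ω = 2π·f = 2π·5530 = 3.475e+04 rad/s.
Step 2 — Component impedances:
  Z1: Z = 1/(jωC) = -j/(ω·C) = 0 - j2.616e+04 Ω
  Z2: Z = R = 50 Ω
  Z3: Z = jωL = j·3.475e+04·0.0946 = 0 + j3287 Ω
  Z4: Z = R = 12.5 Ω
Step 3 — Ladder network (open output): work backward from the far end, alternating series and parallel combinations. Z_in = 49.99 - j2.616e+04 Ω = 2.616e+04∠-89.9° Ω.
Step 4 — Source phasor: V = 5.06∠-176.3° V = -5.049 - j0.3265 V.
Step 5 — Current: I = V / Z = 1.211e-05 - j0.000193 A = 0.0001934∠-86.4° A.
Step 6 — Complex power: S = V·I* = 1.87e-06 - j0.0009786 VA.
Step 7 — Real power: P = Re(S) = 1.87e-06 W.
Step 8 — Reactive power: Q = Im(S) = -0.0009786 VAR.
Step 9 — Apparent power: |S| = 0.0009786 VA.
Step 10 — Power factor: PF = P/|S| = 0.001911 (leading).

(a) P = 1.87e-06 W  (b) Q = -0.0009786 VAR  (c) S = 0.0009786 VA  (d) PF = 0.001911 (leading)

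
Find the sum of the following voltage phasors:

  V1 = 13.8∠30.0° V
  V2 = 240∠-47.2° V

Step 1 — Convert each phasor to rectangular form:
  V1 = 13.8·(cos(30.0°) + j·sin(30.0°)) = 11.95 + j6.9 V
  V2 = 240·(cos(-47.2°) + j·sin(-47.2°)) = 163.1 - j176.1 V
Step 2 — Sum components: V_total = 175 - j169.2 V.
Step 3 — Convert to polar: |V_total| = 243.4 V, ∠V_total = -44.0°.

V_total = 243.4∠-44.0° V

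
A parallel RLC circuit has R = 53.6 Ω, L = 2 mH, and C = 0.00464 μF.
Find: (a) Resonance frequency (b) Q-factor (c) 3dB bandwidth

Step 1 — Resonance: ω₀ = 1/√(LC) = 1/√(0.002·4.64e-09) = 3.283e+05 rad/s.
Step 2 — f₀ = ω₀/(2π) = 5.225e+04 Hz.
Step 3 — Parallel Q: Q = R/(ω₀L) = 53.6/(3.283e+05·0.002) = 0.08164.
Step 4 — Bandwidth: Δω = ω₀/Q = 4.021e+06 rad/s; BW = Δω/(2π) = 6.399e+05 Hz.

(a) f₀ = 5.225e+04 Hz  (b) Q = 0.08164  (c) BW = 6.399e+05 Hz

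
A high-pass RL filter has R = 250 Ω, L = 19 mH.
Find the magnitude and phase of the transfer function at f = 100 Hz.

Step 1 — Angular frequency: ω = 2π·100 = 628.3 rad/s.
Step 2 — Transfer function: H(jω) = jωL/(R + jωL).
Step 3 — Numerator jωL = j·11.94; denominator R + jωL = 250 + j11.94.
Step 4 — H = 0.002275 + j0.04764.
Step 5 — Magnitude: |H| = 0.0477 (-26.4 dB); phase: φ = 87.3°.

|H| = 0.0477 (-26.4 dB), φ = 87.3°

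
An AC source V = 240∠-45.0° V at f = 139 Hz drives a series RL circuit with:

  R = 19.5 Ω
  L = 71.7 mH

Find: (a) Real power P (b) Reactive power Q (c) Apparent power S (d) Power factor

Step 1 — Angular frequency: ω = 2π·f = 2π·139 = 873.4 rad/s.
Step 2 — Component impedances:
  R: Z = R = 19.5 Ω
  L: Z = jωL = j·873.4·0.0717 = 0 + j62.62 Ω
Step 3 — Series combination: Z_total = R + L = 19.5 + j62.62 Ω = 65.59∠72.7° Ω.
Step 4 — Source phasor: V = 240∠-45.0° V = 169.7 - j169.7 V.
Step 5 — Current: I = V / Z = -1.701 - j3.24 A = 3.659∠-117.7° A.
Step 6 — Complex power: S = V·I* = 261.1 + j838.5 VA.
Step 7 — Real power: P = Re(S) = 261.1 W.
Step 8 — Reactive power: Q = Im(S) = 838.5 VAR.
Step 9 — Apparent power: |S| = 878.2 VA.
Step 10 — Power factor: PF = P/|S| = 0.2973 (lagging).

(a) P = 261.1 W  (b) Q = 838.5 VAR  (c) S = 878.2 VA  (d) PF = 0.2973 (lagging)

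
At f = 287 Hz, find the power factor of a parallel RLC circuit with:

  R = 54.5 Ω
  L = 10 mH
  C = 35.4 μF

Step 1 — Angular frequency: ω = 2π·f = 2π·287 = 1803 rad/s.
Step 2 — Component impedances:
  R: Z = R = 54.5 Ω
  L: Z = jωL = j·1803·0.01 = 0 + j18.03 Ω
  C: Z = 1/(jωC) = -j/(ω·C) = 0 - j15.67 Ω
Step 3 — Parallel combination: 1/Z_total = 1/R + 1/L + 1/C; Z_total = 45.09 - j20.6 Ω = 49.57∠-24.5° Ω.
Step 4 — Power factor: PF = cos(φ) = Re(Z)/|Z| = 45.09/49.57 = 0.9096.
Step 5 — Type: Im(Z) = -20.6 ⇒ leading (phase φ = -24.5°).

PF = 0.9096 (leading, φ = -24.5°)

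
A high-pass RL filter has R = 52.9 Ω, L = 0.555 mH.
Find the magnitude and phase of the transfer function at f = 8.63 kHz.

Step 1 — Angular frequency: ω = 2π·8630 = 5.422e+04 rad/s.
Step 2 — Transfer function: H(jω) = jωL/(R + jωL).
Step 3 — Numerator jωL = j·30.09; denominator R + jωL = 52.9 + j30.09.
Step 4 — H = 0.2445 + j0.4298.
Step 5 — Magnitude: |H| = 0.4945 (-6.1 dB); phase: φ = 60.4°.

|H| = 0.4945 (-6.1 dB), φ = 60.4°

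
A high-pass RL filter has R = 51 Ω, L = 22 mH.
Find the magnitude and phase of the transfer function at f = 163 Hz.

Step 1 — Angular frequency: ω = 2π·163 = 1024 rad/s.
Step 2 — Transfer function: H(jω) = jωL/(R + jωL).
Step 3 — Numerator jωL = j·22.53; denominator R + jωL = 51 + j22.53.
Step 4 — H = 0.1633 + j0.3696.
Step 5 — Magnitude: |H| = 0.4041 (-7.9 dB); phase: φ = 66.2°.

|H| = 0.4041 (-7.9 dB), φ = 66.2°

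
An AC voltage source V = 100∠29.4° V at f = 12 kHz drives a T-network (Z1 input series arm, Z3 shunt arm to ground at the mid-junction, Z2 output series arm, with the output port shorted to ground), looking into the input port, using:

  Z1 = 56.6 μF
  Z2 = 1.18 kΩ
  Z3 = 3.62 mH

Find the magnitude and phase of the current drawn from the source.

Step 1 — Angular frequency: ω = 2π·f = 2π·1.2e+04 = 7.54e+04 rad/s.
Step 2 — Component impedances:
  Z1: Z = 1/(jωC) = -j/(ω·C) = 0 - j0.2343 Ω
  Z2: Z = R = 1180 Ω
  Z3: Z = jωL = j·7.54e+04·0.00362 = 0 + j272.9 Ω
Step 3 — With the output port shorted to ground, the output series arm Z2 runs from the junction to ground; the shunt arm Z3 also runs from the junction to ground. They appear in parallel: Z3 || Z2 = 59.93 + j259.1 Ω.
Step 4 — Series with input arm Z1: Z_in = Z1 + (Z3 || Z2) = 59.93 + j258.8 Ω = 265.7∠77.0° Ω.
Step 5 — Source phasor: V = 100∠29.4° V = 87.12 + j49.09 V.
Step 6 — Ohm's law: I = V / Z_total = (87.12 + j49.09) / (59.93 + j258.8) = 0.254 - j0.2778 A.
Step 7 — Convert to polar: |I| = 0.3764 A, ∠I = -47.6°.

I = 0.3764∠-47.6° A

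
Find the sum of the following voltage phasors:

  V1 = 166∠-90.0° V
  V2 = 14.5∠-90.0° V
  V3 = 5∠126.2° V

Step 1 — Convert each phasor to rectangular form:
  V1 = 166·(cos(-90.0°) + j·sin(-90.0°)) = 0 - j166 V
  V2 = 14.5·(cos(-90.0°) + j·sin(-90.0°)) = 0 - j14.5 V
  V3 = 5·(cos(126.2°) + j·sin(126.2°)) = -2.953 + j4.035 V
Step 2 — Sum components: V_total = -2.953 - j176.5 V.
Step 3 — Convert to polar: |V_total| = 176.5 V, ∠V_total = -91.0°.

V_total = 176.5∠-91.0° V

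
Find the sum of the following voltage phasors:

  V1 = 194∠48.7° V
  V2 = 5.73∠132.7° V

Step 1 — Convert each phasor to rectangular form:
  V1 = 194·(cos(48.7°) + j·sin(48.7°)) = 128 + j145.7 V
  V2 = 5.73·(cos(132.7°) + j·sin(132.7°)) = -3.886 + j4.211 V
Step 2 — Sum components: V_total = 124.2 + j150 V.
Step 3 — Convert to polar: |V_total| = 194.7 V, ∠V_total = 50.4°.

V_total = 194.7∠50.4° V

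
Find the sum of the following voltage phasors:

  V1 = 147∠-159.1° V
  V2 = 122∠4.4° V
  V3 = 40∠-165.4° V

Step 1 — Convert each phasor to rectangular form:
  V1 = 147·(cos(-159.1°) + j·sin(-159.1°)) = -137.3 - j52.44 V
  V2 = 122·(cos(4.4°) + j·sin(4.4°)) = 121.6 + j9.36 V
  V3 = 40·(cos(-165.4°) + j·sin(-165.4°)) = -38.71 - j10.08 V
Step 2 — Sum components: V_total = -54.4 - j53.16 V.
Step 3 — Convert to polar: |V_total| = 76.06 V, ∠V_total = -135.7°.

V_total = 76.06∠-135.7° V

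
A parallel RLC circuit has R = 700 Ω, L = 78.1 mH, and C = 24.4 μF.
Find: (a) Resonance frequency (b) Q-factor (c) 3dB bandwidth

Step 1 — Resonance: ω₀ = 1/√(LC) = 1/√(0.0781·2.44e-05) = 724.4 rad/s.
Step 2 — f₀ = ω₀/(2π) = 115.3 Hz.
Step 3 — Parallel Q: Q = R/(ω₀L) = 700/(724.4·0.0781) = 12.37.
Step 4 — Bandwidth: Δω = ω₀/Q = 58.55 rad/s; BW = Δω/(2π) = 9.318 Hz.

(a) f₀ = 115.3 Hz  (b) Q = 12.37  (c) BW = 9.318 Hz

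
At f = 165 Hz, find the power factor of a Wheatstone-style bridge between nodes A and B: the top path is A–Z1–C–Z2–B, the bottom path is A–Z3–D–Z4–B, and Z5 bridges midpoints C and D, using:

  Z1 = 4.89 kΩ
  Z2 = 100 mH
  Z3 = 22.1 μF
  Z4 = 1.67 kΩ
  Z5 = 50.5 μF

Step 1 — Angular frequency: ω = 2π·f = 2π·165 = 1037 rad/s.
Step 2 — Component impedances:
  Z1: Z = R = 4890 Ω
  Z2: Z = jωL = j·1037·0.1 = 0 + j103.7 Ω
  Z3: Z = 1/(jωC) = -j/(ω·C) = 0 - j43.65 Ω
  Z4: Z = R = 1670 Ω
  Z5: Z = 1/(jωC) = -j/(ω·C) = 0 - j19.1 Ω
Step 3 — Bridge requires nodal analysis (the Z5 bridge couples midpoints C and D, so the two paths cannot be reduced to a simple series/parallel combination). Setting node B to ground and injecting 1 A at node A, the 3-node admittance system at A, C, D solves to V_A = Z_AB = 5.076 + j40.7 Ω = 41.01∠82.9° Ω.
Step 4 — Power factor: PF = cos(φ) = Re(Z)/|Z| = 5.076/41.01 = 0.1238.
Step 5 — Type: Im(Z) = 40.7 ⇒ lagging (phase φ = 82.9°).

PF = 0.1238 (lagging, φ = 82.9°)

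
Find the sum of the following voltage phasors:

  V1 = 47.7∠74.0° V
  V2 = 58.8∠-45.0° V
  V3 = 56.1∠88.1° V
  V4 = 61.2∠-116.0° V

Step 1 — Convert each phasor to rectangular form:
  V1 = 47.7·(cos(74.0°) + j·sin(74.0°)) = 13.15 + j45.85 V
  V2 = 58.8·(cos(-45.0°) + j·sin(-45.0°)) = 41.58 - j41.58 V
  V3 = 56.1·(cos(88.1°) + j·sin(88.1°)) = 1.86 + j56.07 V
  V4 = 61.2·(cos(-116.0°) + j·sin(-116.0°)) = -26.83 - j55.01 V
Step 2 — Sum components: V_total = 29.76 + j5.337 V.
Step 3 — Convert to polar: |V_total| = 30.23 V, ∠V_total = 10.2°.

V_total = 30.23∠10.2° V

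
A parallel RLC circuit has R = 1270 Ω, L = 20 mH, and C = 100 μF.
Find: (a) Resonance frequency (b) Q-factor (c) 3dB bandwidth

Step 1 — Resonance: ω₀ = 1/√(LC) = 1/√(0.02·0.0001) = 707.1 rad/s.
Step 2 — f₀ = ω₀/(2π) = 112.5 Hz.
Step 3 — Parallel Q: Q = R/(ω₀L) = 1270/(707.1·0.02) = 89.8.
Step 4 — Bandwidth: Δω = ω₀/Q = 7.874 rad/s; BW = Δω/(2π) = 1.253 Hz.

(a) f₀ = 112.5 Hz  (b) Q = 89.8  (c) BW = 1.253 Hz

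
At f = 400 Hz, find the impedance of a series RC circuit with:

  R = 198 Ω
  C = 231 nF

Step 1 — Angular frequency: ω = 2π·f = 2π·400 = 2513 rad/s.
Step 2 — Component impedances:
  R: Z = R = 198 Ω
  C: Z = 1/(jωC) = -j/(ω·C) = 0 - j1722 Ω
Step 3 — Series combination: Z_total = R + C = 198 - j1722 Ω = 1734∠-83.4° Ω.

Z = 198 - j1722 Ω = 1734∠-83.4° Ω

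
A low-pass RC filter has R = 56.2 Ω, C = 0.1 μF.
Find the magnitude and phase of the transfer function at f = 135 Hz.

Step 1 — Angular frequency: ω = 2π·135 = 848.2 rad/s.
Step 2 — Transfer function: H(jω) = 1/(1 + jωRC).
Step 3 — Denominator: 1 + jωRC = 1 + j·848.2·56.2·1e-07 = 1 + j0.004767.
Step 4 — H = 1 - j0.004767.
Step 5 — Magnitude: |H| = 1 (-0.0 dB); phase: φ = -0.3°.

|H| = 1 (-0.0 dB), φ = -0.3°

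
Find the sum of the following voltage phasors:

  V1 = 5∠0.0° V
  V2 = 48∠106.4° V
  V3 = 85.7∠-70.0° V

Step 1 — Convert each phasor to rectangular form:
  V1 = 5·(cos(0.0°) + j·sin(0.0°)) = 5 V
  V2 = 48·(cos(106.4°) + j·sin(106.4°)) = -13.55 + j46.05 V
  V3 = 85.7·(cos(-70.0°) + j·sin(-70.0°)) = 29.31 - j80.53 V
Step 2 — Sum components: V_total = 20.76 - j34.48 V.
Step 3 — Convert to polar: |V_total| = 40.25 V, ∠V_total = -59.0°.

V_total = 40.25∠-59.0° V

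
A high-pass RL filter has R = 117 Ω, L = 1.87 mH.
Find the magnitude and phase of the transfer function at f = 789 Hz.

Step 1 — Angular frequency: ω = 2π·789 = 4957 rad/s.
Step 2 — Transfer function: H(jω) = jωL/(R + jωL).
Step 3 — Numerator jωL = j·9.27; denominator R + jωL = 117 + j9.27.
Step 4 — H = 0.006239 + j0.07874.
Step 5 — Magnitude: |H| = 0.07899 (-22.0 dB); phase: φ = 85.5°.

|H| = 0.07899 (-22.0 dB), φ = 85.5°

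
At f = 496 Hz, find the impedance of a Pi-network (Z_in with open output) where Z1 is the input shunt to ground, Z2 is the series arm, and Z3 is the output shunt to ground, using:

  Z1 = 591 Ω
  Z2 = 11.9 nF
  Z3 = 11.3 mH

Step 1 — Angular frequency: ω = 2π·f = 2π·496 = 3116 rad/s.
Step 2 — Component impedances:
  Z1: Z = R = 591 Ω
  Z2: Z = 1/(jωC) = -j/(ω·C) = 0 - j2.696e+04 Ω
  Z3: Z = jωL = j·3116·0.0113 = 0 + j35.22 Ω
Step 3 — With open output, the series arm Z2 and the output shunt Z3 appear in series to ground: Z2 + Z3 = 0 - j2.693e+04 Ω.
Step 4 — Parallel with input shunt Z1: Z_in = Z1 || (Z2 + Z3) = 590.7 - j12.96 Ω = 590.9∠-1.3° Ω.

Z = 590.7 - j12.96 Ω = 590.9∠-1.3° Ω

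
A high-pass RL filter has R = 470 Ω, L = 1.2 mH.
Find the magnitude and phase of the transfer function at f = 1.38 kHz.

Step 1 — Angular frequency: ω = 2π·1380 = 8671 rad/s.
Step 2 — Transfer function: H(jω) = jωL/(R + jωL).
Step 3 — Numerator jωL = j·10.4; denominator R + jωL = 470 + j10.4.
Step 4 — H = 0.0004899 + j0.02213.
Step 5 — Magnitude: |H| = 0.02213 (-33.1 dB); phase: φ = 88.7°.

|H| = 0.02213 (-33.1 dB), φ = 88.7°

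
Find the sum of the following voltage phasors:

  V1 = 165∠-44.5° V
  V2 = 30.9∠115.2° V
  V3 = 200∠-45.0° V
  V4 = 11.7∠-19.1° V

Step 1 — Convert each phasor to rectangular form:
  V1 = 165·(cos(-44.5°) + j·sin(-44.5°)) = 117.7 - j115.7 V
  V2 = 30.9·(cos(115.2°) + j·sin(115.2°)) = -13.16 + j27.96 V
  V3 = 200·(cos(-45.0°) + j·sin(-45.0°)) = 141.4 - j141.4 V
  V4 = 11.7·(cos(-19.1°) + j·sin(-19.1°)) = 11.06 - j3.828 V
Step 2 — Sum components: V_total = 257 - j232.9 V.
Step 3 — Convert to polar: |V_total| = 346.9 V, ∠V_total = -42.2°.

V_total = 346.9∠-42.2° V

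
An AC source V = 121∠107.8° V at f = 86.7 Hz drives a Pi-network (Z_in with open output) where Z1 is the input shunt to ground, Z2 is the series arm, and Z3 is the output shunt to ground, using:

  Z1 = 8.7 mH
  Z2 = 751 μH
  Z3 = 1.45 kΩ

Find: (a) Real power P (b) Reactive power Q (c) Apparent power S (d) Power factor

Step 1 — Angular frequency: ω = 2π·f = 2π·86.7 = 544.8 rad/s.
Step 2 — Component impedances:
  Z1: Z = jωL = j·544.8·0.0087 = 0 + j4.739 Ω
  Z2: Z = jωL = j·544.8·0.000751 = 0 + j0.4091 Ω
  Z3: Z = R = 1450 Ω
Step 3 — With open output, the series arm Z2 and the output shunt Z3 appear in series to ground: Z2 + Z3 = 1450 + j0.4091 Ω.
Step 4 — Parallel with input shunt Z1: Z_in = Z1 || (Z2 + Z3) = 0.01549 + j4.739 Ω = 4.739∠89.8° Ω.
Step 5 — Source phasor: V = 121∠107.8° V = -36.99 + j115.2 V.
Step 6 — Current: I = V / Z = 24.28 + j7.884 A = 25.53∠18.0° A.
Step 7 — Complex power: S = V·I* = 10.1 + j3089 VA.
Step 8 — Real power: P = Re(S) = 10.1 W.
Step 9 — Reactive power: Q = Im(S) = 3089 VAR.
Step 10 — Apparent power: |S| = 3089 VA.
Step 11 — Power factor: PF = P/|S| = 0.003268 (lagging).

(a) P = 10.1 W  (b) Q = 3089 VAR  (c) S = 3089 VA  (d) PF = 0.003268 (lagging)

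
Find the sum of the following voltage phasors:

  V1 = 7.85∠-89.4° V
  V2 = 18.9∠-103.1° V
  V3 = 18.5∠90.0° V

Step 1 — Convert each phasor to rectangular form:
  V1 = 7.85·(cos(-89.4°) + j·sin(-89.4°)) = 0.0822 - j7.85 V
  V2 = 18.9·(cos(-103.1°) + j·sin(-103.1°)) = -4.284 - j18.41 V
  V3 = 18.5·(cos(90.0°) + j·sin(90.0°)) = 0 + j18.5 V
Step 2 — Sum components: V_total = -4.202 - j7.758 V.
Step 3 — Convert to polar: |V_total| = 8.822 V, ∠V_total = -118.4°.

V_total = 8.822∠-118.4° V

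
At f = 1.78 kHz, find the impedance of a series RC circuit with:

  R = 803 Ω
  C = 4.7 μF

Step 1 — Angular frequency: ω = 2π·f = 2π·1780 = 1.118e+04 rad/s.
Step 2 — Component impedances:
  R: Z = R = 803 Ω
  C: Z = 1/(jωC) = -j/(ω·C) = 0 - j19.02 Ω
Step 3 — Series combination: Z_total = R + C = 803 - j19.02 Ω = 803.2∠-1.4° Ω.

Z = 803 - j19.02 Ω = 803.2∠-1.4° Ω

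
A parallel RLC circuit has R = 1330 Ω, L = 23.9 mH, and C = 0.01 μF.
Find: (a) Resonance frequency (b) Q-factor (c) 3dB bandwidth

Step 1 — Resonance: ω₀ = 1/√(LC) = 1/√(0.0239·1e-08) = 6.468e+04 rad/s.
Step 2 — f₀ = ω₀/(2π) = 1.029e+04 Hz.
Step 3 — Parallel Q: Q = R/(ω₀L) = 1330/(6.468e+04·0.0239) = 0.8603.
Step 4 — Bandwidth: Δω = ω₀/Q = 7.519e+04 rad/s; BW = Δω/(2π) = 1.197e+04 Hz.

(a) f₀ = 1.029e+04 Hz  (b) Q = 0.8603  (c) BW = 1.197e+04 Hz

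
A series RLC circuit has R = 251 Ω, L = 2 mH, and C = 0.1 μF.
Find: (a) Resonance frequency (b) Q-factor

Step 1 — Resonance condition Im(Z)=0 gives ω₀ = 1/√(LC).
Step 2 — ω₀ = 1/√(0.002·1e-07) = 7.071e+04 rad/s.
Step 3 — f₀ = ω₀/(2π) = 1.125e+04 Hz.
Step 4 — Series Q: Q = ω₀L/R = 7.071e+04·0.002/251 = 0.5634.

(a) f₀ = 1.125e+04 Hz  (b) Q = 0.5634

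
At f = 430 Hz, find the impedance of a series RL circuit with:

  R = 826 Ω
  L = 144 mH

Step 1 — Angular frequency: ω = 2π·f = 2π·430 = 2702 rad/s.
Step 2 — Component impedances:
  R: Z = R = 826 Ω
  L: Z = jωL = j·2702·0.144 = 0 + j389.1 Ω
Step 3 — Series combination: Z_total = R + L = 826 + j389.1 Ω = 913∠25.2° Ω.

Z = 826 + j389.1 Ω = 913∠25.2° Ω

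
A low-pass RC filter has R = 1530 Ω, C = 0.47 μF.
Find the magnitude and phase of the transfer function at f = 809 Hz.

Step 1 — Angular frequency: ω = 2π·809 = 5083 rad/s.
Step 2 — Transfer function: H(jω) = 1/(1 + jωRC).
Step 3 — Denominator: 1 + jωRC = 1 + j·5083·1530·4.7e-07 = 1 + j3.655.
Step 4 — H = 0.06963 - j0.2545.
Step 5 — Magnitude: |H| = 0.2639 (-11.6 dB); phase: φ = -74.7°.

|H| = 0.2639 (-11.6 dB), φ = -74.7°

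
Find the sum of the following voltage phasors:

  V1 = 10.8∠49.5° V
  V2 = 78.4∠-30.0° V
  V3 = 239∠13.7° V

Step 1 — Convert each phasor to rectangular form:
  V1 = 10.8·(cos(49.5°) + j·sin(49.5°)) = 7.014 + j8.212 V
  V2 = 78.4·(cos(-30.0°) + j·sin(-30.0°)) = 67.9 - j39.2 V
  V3 = 239·(cos(13.7°) + j·sin(13.7°)) = 232.2 + j56.6 V
Step 2 — Sum components: V_total = 307.1 + j25.62 V.
Step 3 — Convert to polar: |V_total| = 308.2 V, ∠V_total = 4.8°.

V_total = 308.2∠4.8° V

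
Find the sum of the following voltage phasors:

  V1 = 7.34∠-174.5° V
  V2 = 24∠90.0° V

Step 1 — Convert each phasor to rectangular form:
  V1 = 7.34·(cos(-174.5°) + j·sin(-174.5°)) = -7.306 - j0.7035 V
  V2 = 24·(cos(90.0°) + j·sin(90.0°)) = 0 + j24 V
Step 2 — Sum components: V_total = -7.306 + j23.3 V.
Step 3 — Convert to polar: |V_total| = 24.42 V, ∠V_total = 107.4°.

V_total = 24.42∠107.4° V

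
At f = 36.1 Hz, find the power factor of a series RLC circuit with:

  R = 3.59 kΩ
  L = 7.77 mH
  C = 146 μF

Step 1 — Angular frequency: ω = 2π·f = 2π·36.1 = 226.8 rad/s.
Step 2 — Component impedances:
  R: Z = R = 3590 Ω
  L: Z = jωL = j·226.8·0.00777 = 0 + j1.762 Ω
  C: Z = 1/(jωC) = -j/(ω·C) = 0 - j30.2 Ω
Step 3 — Series combination: Z_total = R + L + C = 3590 - j28.43 Ω = 3590∠-0.5° Ω.
Step 4 — Power factor: PF = cos(φ) = Re(Z)/|Z| = 3590/3590 = 1.
Step 5 — Type: Im(Z) = -28.43 ⇒ leading (phase φ = -0.5°).

PF = 1 (leading, φ = -0.5°)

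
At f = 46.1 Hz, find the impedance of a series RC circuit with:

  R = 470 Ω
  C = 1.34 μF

Step 1 — Angular frequency: ω = 2π·f = 2π·46.1 = 289.7 rad/s.
Step 2 — Component impedances:
  R: Z = R = 470 Ω
  C: Z = 1/(jωC) = -j/(ω·C) = 0 - j2576 Ω
Step 3 — Series combination: Z_total = R + C = 470 - j2576 Ω = 2619∠-79.7° Ω.

Z = 470 - j2576 Ω = 2619∠-79.7° Ω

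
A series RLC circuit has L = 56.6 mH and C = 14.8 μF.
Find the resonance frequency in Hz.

Step 1 — Resonance condition Im(Z)=0 gives ω₀ = 1/√(LC).
Step 2 — ω₀ = 1/√(0.0566·1.48e-05) = 1093 rad/s.
Step 3 — f₀ = ω₀/(2π) = 173.9 Hz.

f₀ = 173.9 Hz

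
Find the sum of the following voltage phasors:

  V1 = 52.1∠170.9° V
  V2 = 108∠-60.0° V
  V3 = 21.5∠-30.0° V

Step 1 — Convert each phasor to rectangular form:
  V1 = 52.1·(cos(170.9°) + j·sin(170.9°)) = -51.44 + j8.24 V
  V2 = 108·(cos(-60.0°) + j·sin(-60.0°)) = 54 - j93.53 V
  V3 = 21.5·(cos(-30.0°) + j·sin(-30.0°)) = 18.62 - j10.75 V
Step 2 — Sum components: V_total = 21.18 - j96.04 V.
Step 3 — Convert to polar: |V_total| = 98.35 V, ∠V_total = -77.6°.

V_total = 98.35∠-77.6° V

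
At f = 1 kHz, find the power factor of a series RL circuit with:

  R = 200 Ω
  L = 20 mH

Step 1 — Angular frequency: ω = 2π·f = 2π·1000 = 6283 rad/s.
Step 2 — Component impedances:
  R: Z = R = 200 Ω
  L: Z = jωL = j·6283·0.02 = 0 + j125.7 Ω
Step 3 — Series combination: Z_total = R + L = 200 + j125.7 Ω = 236.2∠32.1° Ω.
Step 4 — Power factor: PF = cos(φ) = Re(Z)/|Z| = 200/236.2 = 0.8467.
Step 5 — Type: Im(Z) = 125.7 ⇒ lagging (phase φ = 32.1°).

PF = 0.8467 (lagging, φ = 32.1°)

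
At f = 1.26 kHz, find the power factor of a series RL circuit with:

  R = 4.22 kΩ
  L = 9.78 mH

Step 1 — Angular frequency: ω = 2π·f = 2π·1260 = 7917 rad/s.
Step 2 — Component impedances:
  R: Z = R = 4220 Ω
  L: Z = jωL = j·7917·0.00978 = 0 + j77.43 Ω
Step 3 — Series combination: Z_total = R + L = 4220 + j77.43 Ω = 4221∠1.1° Ω.
Step 4 — Power factor: PF = cos(φ) = Re(Z)/|Z| = 4220/4221 = 0.9998.
Step 5 — Type: Im(Z) = 77.43 ⇒ lagging (phase φ = 1.1°).

PF = 0.9998 (lagging, φ = 1.1°)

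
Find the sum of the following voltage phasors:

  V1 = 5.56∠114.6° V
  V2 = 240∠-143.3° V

Step 1 — Convert each phasor to rectangular form:
  V1 = 5.56·(cos(114.6°) + j·sin(114.6°)) = -2.315 + j5.055 V
  V2 = 240·(cos(-143.3°) + j·sin(-143.3°)) = -192.4 - j143.4 V
Step 2 — Sum components: V_total = -194.7 - j138.4 V.
Step 3 — Convert to polar: |V_total| = 238.9 V, ∠V_total = -144.6°.

V_total = 238.9∠-144.6° V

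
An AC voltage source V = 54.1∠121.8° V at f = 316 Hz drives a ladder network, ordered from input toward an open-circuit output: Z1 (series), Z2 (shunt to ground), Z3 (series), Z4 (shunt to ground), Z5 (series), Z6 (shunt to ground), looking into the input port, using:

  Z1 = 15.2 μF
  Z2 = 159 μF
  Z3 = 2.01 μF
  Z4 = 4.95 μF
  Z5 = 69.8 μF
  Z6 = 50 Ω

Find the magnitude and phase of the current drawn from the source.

Step 1 — Angular frequency: ω = 2π·f = 2π·316 = 1985 rad/s.
Step 2 — Component impedances:
  Z1: Z = 1/(jωC) = -j/(ω·C) = 0 - j33.14 Ω
  Z2: Z = 1/(jωC) = -j/(ω·C) = 0 - j3.168 Ω
  Z3: Z = 1/(jωC) = -j/(ω·C) = 0 - j250.6 Ω
  Z4: Z = 1/(jωC) = -j/(ω·C) = 0 - j101.7 Ω
  Z5: Z = 1/(jωC) = -j/(ω·C) = 0 - j7.216 Ω
  Z6: Z = R = 50 Ω
Step 3 — Ladder network (open output): work backward from the far end, alternating series and parallel combinations. Z_in = 0.004631 - j36.27 Ω = 36.27∠-90.0° Ω.
Step 4 — Source phasor: V = 54.1∠121.8° V = -28.51 + j45.98 V.
Step 5 — Ohm's law: I = V / Z_total = (-28.51 + j45.98) / (0.004631 - j36.27) = -1.268 - j0.7859 A.
Step 6 — Convert to polar: |I| = 1.492 A, ∠I = -148.2°.

I = 1.492∠-148.2° A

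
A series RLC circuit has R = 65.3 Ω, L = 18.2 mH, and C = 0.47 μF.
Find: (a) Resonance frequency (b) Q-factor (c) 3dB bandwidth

Step 1 — Resonance condition Im(Z)=0 gives ω₀ = 1/√(LC).
Step 2 — ω₀ = 1/√(0.0182·4.7e-07) = 1.081e+04 rad/s.
Step 3 — f₀ = ω₀/(2π) = 1721 Hz.
Step 4 — Series Q: Q = ω₀L/R = 1.081e+04·0.0182/65.3 = 3.014.
Step 5 — 3dB bandwidth: Δω = ω₀/Q = 3588 rad/s; BW = Δω/(2π) = 571 Hz.

(a) f₀ = 1721 Hz  (b) Q = 3.014  (c) BW = 571 Hz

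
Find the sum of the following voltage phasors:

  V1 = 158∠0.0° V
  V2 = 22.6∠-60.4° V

Step 1 — Convert each phasor to rectangular form:
  V1 = 158·(cos(0.0°) + j·sin(0.0°)) = 158 V
  V2 = 22.6·(cos(-60.4°) + j·sin(-60.4°)) = 11.16 - j19.65 V
Step 2 — Sum components: V_total = 169.2 - j19.65 V.
Step 3 — Convert to polar: |V_total| = 170.3 V, ∠V_total = -6.6°.

V_total = 170.3∠-6.6° V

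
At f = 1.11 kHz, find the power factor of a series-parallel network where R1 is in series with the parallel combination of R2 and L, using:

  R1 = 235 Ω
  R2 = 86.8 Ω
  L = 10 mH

Step 1 — Angular frequency: ω = 2π·f = 2π·1110 = 6974 rad/s.
Step 2 — Component impedances:
  R1: Z = R = 235 Ω
  R2: Z = R = 86.8 Ω
  L: Z = jωL = j·6974·0.01 = 0 + j69.74 Ω
Step 3 — Parallel branch: R2 || L = 1/(1/R2 + 1/L) = 34.05 + j42.38 Ω.
Step 4 — Series with R1: Z_total = R1 + (R2 || L) = 269.1 + j42.38 Ω = 272.4∠9.0° Ω.
Step 5 — Power factor: PF = cos(φ) = Re(Z)/|Z| = 269.05/272.37 = 0.9878.
Step 6 — Type: Im(Z) = 42.38 ⇒ lagging (phase φ = 9.0°).

PF = 0.9878 (lagging, φ = 9.0°)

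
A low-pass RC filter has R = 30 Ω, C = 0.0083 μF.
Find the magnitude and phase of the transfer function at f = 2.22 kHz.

Step 1 — Angular frequency: ω = 2π·2220 = 1.395e+04 rad/s.
Step 2 — Transfer function: H(jω) = 1/(1 + jωRC).
Step 3 — Denominator: 1 + jωRC = 1 + j·1.395e+04·30·8.3e-09 = 1 + j0.003473.
Step 4 — H = 1 - j0.003473.
Step 5 — Magnitude: |H| = 1 (-0.0 dB); phase: φ = -0.2°.

|H| = 1 (-0.0 dB), φ = -0.2°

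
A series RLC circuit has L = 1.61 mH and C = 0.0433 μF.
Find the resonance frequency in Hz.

Step 1 — Resonance condition Im(Z)=0 gives ω₀ = 1/√(LC).
Step 2 — ω₀ = 1/√(0.00161·4.33e-08) = 1.198e+05 rad/s.
Step 3 — f₀ = ω₀/(2π) = 1.906e+04 Hz.

f₀ = 1.906e+04 Hz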